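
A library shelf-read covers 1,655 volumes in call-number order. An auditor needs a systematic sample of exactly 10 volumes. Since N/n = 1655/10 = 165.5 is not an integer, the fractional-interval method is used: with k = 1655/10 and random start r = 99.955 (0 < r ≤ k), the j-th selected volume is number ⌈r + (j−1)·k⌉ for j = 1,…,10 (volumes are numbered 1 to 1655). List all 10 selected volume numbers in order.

100, 266, 431, 597, 762, 928, 1093, 1259, 1424, 1590

j=1: r + 0k = 99.955 → ⌈·⌉ = 100
j=2: r + 1k = 265.455 → ⌈·⌉ = 266
j=3: r + 2k = 430.955 → ⌈·⌉ = 431
j=4: r + 3k = 596.455 → ⌈·⌉ = 597
j=5: r + 4k = 761.955 → ⌈·⌉ = 762
j=6: r + 5k = 927.455 → ⌈·⌉ = 928
j=7: r + 6k = 1092.955 → ⌈·⌉ = 1093
j=8: r + 7k = 1258.455 → ⌈·⌉ = 1259
j=9: r + 8k = 1423.955 → ⌈·⌉ = 1424
j=10: r + 9k = 1589.455 → ⌈·⌉ = 1590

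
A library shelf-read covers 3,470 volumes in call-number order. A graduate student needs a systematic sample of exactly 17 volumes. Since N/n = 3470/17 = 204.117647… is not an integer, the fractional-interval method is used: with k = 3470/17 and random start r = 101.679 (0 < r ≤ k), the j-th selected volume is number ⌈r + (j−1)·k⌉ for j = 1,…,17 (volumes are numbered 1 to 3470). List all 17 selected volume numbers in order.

102, 306, 510, 715, 919, 1123, 1327, 1531, 1735, 1939, 2143, 2347, 2552, 2756, 2960, 3164, 3368

j=1: r + 0k = 101.679 → ⌈·⌉ = 102
j=2: r + 1k = 305.796647… → ⌈·⌉ = 306
j=3: r + 2k = 509.914294… → ⌈·⌉ = 510
j=4: r + 3k = 714.031941… → ⌈·⌉ = 715
j=5: r + 4k = 918.149588… → ⌈·⌉ = 919
j=6: r + 5k = 1122.267235… → ⌈·⌉ = 1123
j=7: r + 6k = 1326.384882… → ⌈·⌉ = 1327
j=8: r + 7k = 1530.502529… → ⌈·⌉ = 1531
j=9: r + 8k = 1734.620176… → ⌈·⌉ = 1735
j=10: r + 9k = 1938.737823… → ⌈·⌉ = 1939
j=11: r + 10k = 2142.855470… → ⌈·⌉ = 2143
j=12: r + 11k = 2346.973117… → ⌈·⌉ = 2347
j=13: r + 12k = 2551.090764… → ⌈·⌉ = 2552
j=14: r + 13k = 2755.208411… → ⌈·⌉ = 2756
j=15: r + 14k = 2959.326058… → ⌈·⌉ = 2960
j=16: r + 15k = 3163.443705… → ⌈·⌉ = 3164
j=17: r + 16k = 3367.561352… → ⌈·⌉ = 3368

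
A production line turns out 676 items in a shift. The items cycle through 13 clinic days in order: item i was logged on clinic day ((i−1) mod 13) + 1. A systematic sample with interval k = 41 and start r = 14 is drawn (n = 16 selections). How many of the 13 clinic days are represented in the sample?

13

Consecutive selections differ by k = 41, so their clinic day numbers differ by 41 mod 13 = 2.
gcd(41, 13) = 1, so the sample visits 13/1 = 13 distinct residues mod 13.
Start 14 is clinic day 1; the clinic days hit are 1, 2, 3, 4, 5, 6, 7, 8, 9, 10, 11, 12, 13.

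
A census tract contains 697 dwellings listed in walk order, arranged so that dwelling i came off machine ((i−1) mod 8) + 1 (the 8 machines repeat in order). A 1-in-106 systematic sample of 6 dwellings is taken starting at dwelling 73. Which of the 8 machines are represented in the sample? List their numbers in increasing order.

1, 3, 5, 7

Consecutive selections differ by k = 106, so their machine numbers differ by 106 mod 8 = 2.
gcd(106, 8) = 2, so the sample visits 8/2 = 4 distinct residues mod 8.
Start 73 is machine 1; the machines hit are 1, 3, 5, 7.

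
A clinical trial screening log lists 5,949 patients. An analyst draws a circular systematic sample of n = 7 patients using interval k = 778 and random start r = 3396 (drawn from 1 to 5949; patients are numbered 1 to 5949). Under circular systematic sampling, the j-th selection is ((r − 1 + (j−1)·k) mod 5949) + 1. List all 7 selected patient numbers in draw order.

Selection 1: 3396
Selection 2: 3396 + 778 = 4174
Selection 3: 4174 + 778 = 4952
Selection 4: 4952 + 778 = 5730
Selection 5: 5730 + 778 = 6508 → 6508 − 5949 = 559
Selection 6: 559 + 778 = 1337
Selection 7: 1337 + 778 = 2115

3396, 4174, 4952, 5730, 559, 1337, 2115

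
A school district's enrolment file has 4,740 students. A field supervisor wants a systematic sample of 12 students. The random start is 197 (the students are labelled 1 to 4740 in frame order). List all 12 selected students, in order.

k = N/n = 4740/12 = 395
student 1: 197
student 2: 197 + 395 = 592
student 3: 592 + 395 = 987
student 4: 987 + 395 = 1382
student 5: 1382 + 395 = 1777
student 6: 1777 + 395 = 2172
student 7: 2172 + 395 = 2567
student 8: 2567 + 395 = 2962
student 9: 2962 + 395 = 3357
student 10: 3357 + 395 = 3752
student 11: 3752 + 395 = 4147
student 12: 4147 + 395 = 4542

197, 592, 987, 1382, 1777, 2172, 2567, 2962, 3357, 3752, 4147, 4542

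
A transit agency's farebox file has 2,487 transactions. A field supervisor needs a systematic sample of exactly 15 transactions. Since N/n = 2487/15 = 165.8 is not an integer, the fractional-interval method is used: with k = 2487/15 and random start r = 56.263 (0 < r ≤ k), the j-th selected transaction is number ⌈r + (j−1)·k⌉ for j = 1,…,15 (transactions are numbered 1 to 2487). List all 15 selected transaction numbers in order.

57, 223, 388, 554, 720, 886, 1052, 1217, 1383, 1549, 1715, 1881, 2046, 2212, 2378

j=1: r + 0k = 56.263 → ⌈·⌉ = 57
j=2: r + 1k = 222.063 → ⌈·⌉ = 223
j=3: r + 2k = 387.863 → ⌈·⌉ = 388
j=4: r + 3k = 553.663 → ⌈·⌉ = 554
j=5: r + 4k = 719.463 → ⌈·⌉ = 720
j=6: r + 5k = 885.263 → ⌈·⌉ = 886
j=7: r + 6k = 1051.063 → ⌈·⌉ = 1052
j=8: r + 7k = 1216.863 → ⌈·⌉ = 1217
j=9: r + 8k = 1382.663 → ⌈·⌉ = 1383
j=10: r + 9k = 1548.463 → ⌈·⌉ = 1549
j=11: r + 10k = 1714.263 → ⌈·⌉ = 1715
j=12: r + 11k = 1880.063 → ⌈·⌉ = 1881
j=13: r + 12k = 2045.863 → ⌈·⌉ = 2046
j=14: r + 13k = 2211.663 → ⌈·⌉ = 2212
j=15: r + 14k = 2377.463 → ⌈·⌉ = 2378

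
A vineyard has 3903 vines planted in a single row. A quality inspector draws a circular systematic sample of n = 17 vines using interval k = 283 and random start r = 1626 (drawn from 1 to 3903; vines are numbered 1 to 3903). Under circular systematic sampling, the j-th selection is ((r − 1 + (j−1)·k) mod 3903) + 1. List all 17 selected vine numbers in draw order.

1626, 1909, 2192, 2475, 2758, 3041, 3324, 3607, 3890, 270, 553, 836, 1119, 1402, 1685, 1968, 2251

Selection 1: 1626
Selection 2: 1626 + 283 = 1909
Selection 3: 1909 + 283 = 2192
Selection 4: 2192 + 283 = 2475
Selection 5: 2475 + 283 = 2758
Selection 6: 2758 + 283 = 3041
Selection 7: 3041 + 283 = 3324
Selection 8: 3324 + 283 = 3607
Selection 9: 3607 + 283 = 3890
Selection 10: 3890 + 283 = 4173 → 4173 − 3903 = 270
Selection 11: 270 + 283 = 553
Selection 12: 553 + 283 = 836
Selection 13: 836 + 283 = 1119
Selection 14: 1119 + 283 = 1402
Selection 15: 1402 + 283 = 1685
Selection 16: 1685 + 283 = 1968
Selection 17: 1968 + 283 = 2251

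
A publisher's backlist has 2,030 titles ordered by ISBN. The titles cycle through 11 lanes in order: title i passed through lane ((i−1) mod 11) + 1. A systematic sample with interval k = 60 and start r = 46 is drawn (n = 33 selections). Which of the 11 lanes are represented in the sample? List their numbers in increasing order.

Consecutive selections differ by k = 60, so their lane numbers differ by 60 mod 11 = 5.
gcd(60, 11) = 1, so the sample visits 11/1 = 11 distinct residues mod 11.
Start 46 is lane 2; the lanes hit are 1, 2, 3, 4, 5, 6, 7, 8, 9, 10, 11.

1, 2, 3, 4, 5, 6, 7, 8, 9, 10, 11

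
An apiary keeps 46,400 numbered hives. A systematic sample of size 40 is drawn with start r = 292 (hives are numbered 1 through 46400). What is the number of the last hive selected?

45532

k = 46400/40 = 1160
40th selection = r + (40−1)·k = 292 + 39×1160 = 292 + 45240 = 45532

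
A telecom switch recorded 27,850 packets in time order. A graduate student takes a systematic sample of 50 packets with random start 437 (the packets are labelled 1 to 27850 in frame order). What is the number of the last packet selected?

k = 27850/50 = 557
50th selection = r + (50−1)·k = 437 + 49×557 = 437 + 27293 = 27730

27730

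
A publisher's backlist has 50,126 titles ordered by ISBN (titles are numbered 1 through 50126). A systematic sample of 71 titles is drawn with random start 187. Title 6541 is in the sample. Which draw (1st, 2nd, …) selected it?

10

k = 50126/71 = 706
position = (6541 − 187)/706 + 1 = 6354/706 + 1 = 9 + 1 = 10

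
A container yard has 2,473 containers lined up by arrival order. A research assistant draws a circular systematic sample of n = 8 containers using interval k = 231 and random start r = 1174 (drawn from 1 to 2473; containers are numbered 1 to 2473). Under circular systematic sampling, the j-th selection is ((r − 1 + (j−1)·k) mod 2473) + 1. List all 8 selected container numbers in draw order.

Selection 1: 1174
Selection 2: 1174 + 231 = 1405
Selection 3: 1405 + 231 = 1636
Selection 4: 1636 + 231 = 1867
Selection 5: 1867 + 231 = 2098
Selection 6: 2098 + 231 = 2329
Selection 7: 2329 + 231 = 2560 → 2560 − 2473 = 87
Selection 8: 87 + 231 = 318

1174, 1405, 1636, 1867, 2098, 2329, 87, 318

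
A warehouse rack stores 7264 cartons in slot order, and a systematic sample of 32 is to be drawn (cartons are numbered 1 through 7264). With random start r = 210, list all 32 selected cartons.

210, 437, 664, 891, 1118, 1345, 1572, 1799, 2026, 2253, 2480, 2707, 2934, 3161, 3388, 3615, 3842, 4069, 4296, 4523, 4750, 4977, 5204, 5431, 5658, 5885, 6112, 6339, 6566, 6793, 7020, 7247

k = N/n = 7264/32 = 227
carton 1: 210
carton 2: 210 + 227 = 437
carton 3: 437 + 227 = 664
carton 4: 664 + 227 = 891
carton 5: 891 + 227 = 1118
carton 6: 1118 + 227 = 1345
carton 7: 1345 + 227 = 1572
carton 8: 1572 + 227 = 1799
carton 9: 1799 + 227 = 2026
carton 10: 2026 + 227 = 2253
carton 11: 2253 + 227 = 2480
carton 12: 2480 + 227 = 2707
carton 13: 2707 + 227 = 2934
carton 14: 2934 + 227 = 3161
carton 15: 3161 + 227 = 3388
carton 16: 3388 + 227 = 3615
carton 17: 3615 + 227 = 3842
carton 18: 3842 + 227 = 4069
carton 19: 4069 + 227 = 4296
carton 20: 4296 + 227 = 4523
carton 21: 4523 + 227 = 4750
carton 22: 4750 + 227 = 4977
carton 23: 4977 + 227 = 5204
carton 24: 5204 + 227 = 5431
carton 25: 5431 + 227 = 5658
carton 26: 5658 + 227 = 5885
carton 27: 5885 + 227 = 6112
carton 28: 6112 + 227 = 6339
carton 29: 6339 + 227 = 6566
carton 30: 6566 + 227 = 6793
carton 31: 6793 + 227 = 7020
carton 32: 7020 + 227 = 7247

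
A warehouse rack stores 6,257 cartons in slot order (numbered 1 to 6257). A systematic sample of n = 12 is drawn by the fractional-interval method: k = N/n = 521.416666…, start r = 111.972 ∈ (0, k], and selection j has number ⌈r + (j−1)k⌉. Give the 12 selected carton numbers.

j=1: r + 0k = 111.972 → ⌈·⌉ = 112
j=2: r + 1k = 633.388666… → ⌈·⌉ = 634
j=3: r + 2k = 1154.805333… → ⌈·⌉ = 1155
j=4: r + 3k = 1676.222 → ⌈·⌉ = 1677
j=5: r + 4k = 2197.638666… → ⌈·⌉ = 2198
j=6: r + 5k = 2719.055333… → ⌈·⌉ = 2720
j=7: r + 6k = 3240.472 → ⌈·⌉ = 3241
j=8: r + 7k = 3761.888666… → ⌈·⌉ = 3762
j=9: r + 8k = 4283.305333… → ⌈·⌉ = 4284
j=10: r + 9k = 4804.722 → ⌈·⌉ = 4805
j=11: r + 10k = 5326.138666… → ⌈·⌉ = 5327
j=12: r + 11k = 5847.555333… → ⌈·⌉ = 5848

112, 634, 1155, 1677, 2198, 2720, 3241, 3762, 4284, 4805, 5327, 5848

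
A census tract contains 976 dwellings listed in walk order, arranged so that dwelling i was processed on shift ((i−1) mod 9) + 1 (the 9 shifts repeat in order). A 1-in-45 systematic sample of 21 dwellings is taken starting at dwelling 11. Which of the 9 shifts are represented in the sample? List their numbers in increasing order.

2

Consecutive selections differ by k = 45, so their shift numbers differ by 45 mod 9 = 0.
gcd(45, 9) = 9, so the sample visits 9/9 = 1 distinct residues mod 9.
Start 11 is shift 2; the shifts hit are 2.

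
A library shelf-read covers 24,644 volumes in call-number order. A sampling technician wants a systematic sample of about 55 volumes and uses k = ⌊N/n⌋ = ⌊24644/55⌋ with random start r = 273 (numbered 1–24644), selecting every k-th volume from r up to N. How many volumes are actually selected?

55

k = ⌊24644/55⌋ = 448
Achieved size = ⌊(24644 − 273)/448⌋ + 1 = ⌊24371/448⌋ + 1 = 54 + 1 = 55
(last selection: 273 + 54×448 = 24465 ≤ 24644; next would be 24913 > 24644)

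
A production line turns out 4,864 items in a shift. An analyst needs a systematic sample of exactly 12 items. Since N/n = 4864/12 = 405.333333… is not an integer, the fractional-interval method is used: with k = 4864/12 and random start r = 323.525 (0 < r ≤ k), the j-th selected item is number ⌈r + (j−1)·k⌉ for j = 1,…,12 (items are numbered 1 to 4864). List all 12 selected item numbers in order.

j=1: r + 0k = 323.525 → ⌈·⌉ = 324
j=2: r + 1k = 728.858333… → ⌈·⌉ = 729
j=3: r + 2k = 1134.191666… → ⌈·⌉ = 1135
j=4: r + 3k = 1539.525 → ⌈·⌉ = 1540
j=5: r + 4k = 1944.858333… → ⌈·⌉ = 1945
j=6: r + 5k = 2350.191666… → ⌈·⌉ = 2351
j=7: r + 6k = 2755.525 → ⌈·⌉ = 2756
j=8: r + 7k = 3160.858333… → ⌈·⌉ = 3161
j=9: r + 8k = 3566.191666… → ⌈·⌉ = 3567
j=10: r + 9k = 3971.525 → ⌈·⌉ = 3972
j=11: r + 10k = 4376.858333… → ⌈·⌉ = 4377
j=12: r + 11k = 4782.191666… → ⌈·⌉ = 4783

324, 729, 1135, 1540, 1945, 2351, 2756, 3161, 3567, 3972, 4377, 4783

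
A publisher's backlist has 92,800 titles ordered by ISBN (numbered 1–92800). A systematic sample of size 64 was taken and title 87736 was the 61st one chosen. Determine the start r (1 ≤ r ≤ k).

736

k = 92800/64 = 1450
r = 87736 − (61−1)×1450 = 87736 − 87000 = 736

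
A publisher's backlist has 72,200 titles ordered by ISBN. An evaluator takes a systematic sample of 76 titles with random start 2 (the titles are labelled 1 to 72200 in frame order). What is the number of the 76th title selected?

k = 72200/76 = 950
76th selection = r + (76−1)·k = 2 + 75×950 = 2 + 71250 = 71252

71252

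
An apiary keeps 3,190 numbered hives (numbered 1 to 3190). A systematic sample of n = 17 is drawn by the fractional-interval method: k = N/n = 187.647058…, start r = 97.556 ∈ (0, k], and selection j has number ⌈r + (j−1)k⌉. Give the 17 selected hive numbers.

j=1: r + 0k = 97.556 → ⌈·⌉ = 98
j=2: r + 1k = 285.203058… → ⌈·⌉ = 286
j=3: r + 2k = 472.850117… → ⌈·⌉ = 473
j=4: r + 3k = 660.497176… → ⌈·⌉ = 661
j=5: r + 4k = 848.144235… → ⌈·⌉ = 849
j=6: r + 5k = 1035.791294… → ⌈·⌉ = 1036
j=7: r + 6k = 1223.438352… → ⌈·⌉ = 1224
j=8: r + 7k = 1411.085411… → ⌈·⌉ = 1412
j=9: r + 8k = 1598.732470… → ⌈·⌉ = 1599
j=10: r + 9k = 1786.379529… → ⌈·⌉ = 1787
j=11: r + 10k = 1974.026588… → ⌈·⌉ = 1975
j=12: r + 11k = 2161.673647… → ⌈·⌉ = 2162
j=13: r + 12k = 2349.320705… → ⌈·⌉ = 2350
j=14: r + 13k = 2536.967764… → ⌈·⌉ = 2537
j=15: r + 14k = 2724.614823… → ⌈·⌉ = 2725
j=16: r + 15k = 2912.261882… → ⌈·⌉ = 2913
j=17: r + 16k = 3099.908941… → ⌈·⌉ = 3100

98, 286, 473, 661, 849, 1036, 1224, 1412, 1599, 1787, 1975, 2162, 2350, 2537, 2725, 2913, 3100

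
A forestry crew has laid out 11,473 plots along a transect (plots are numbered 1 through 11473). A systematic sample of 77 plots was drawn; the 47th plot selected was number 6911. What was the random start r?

k = 11473/77 = 149
r = 6911 − (47−1)×149 = 6911 − 6854 = 57

57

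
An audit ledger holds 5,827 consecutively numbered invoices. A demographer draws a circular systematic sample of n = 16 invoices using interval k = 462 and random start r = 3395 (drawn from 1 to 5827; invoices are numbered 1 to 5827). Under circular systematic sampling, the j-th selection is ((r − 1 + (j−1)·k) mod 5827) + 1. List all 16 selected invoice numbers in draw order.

Selection 1: 3395
Selection 2: 3395 + 462 = 3857
Selection 3: 3857 + 462 = 4319
Selection 4: 4319 + 462 = 4781
Selection 5: 4781 + 462 = 5243
Selection 6: 5243 + 462 = 5705
Selection 7: 5705 + 462 = 6167 → 6167 − 5827 = 340
Selection 8: 340 + 462 = 802
Selection 9: 802 + 462 = 1264
Selection 10: 1264 + 462 = 1726
Selection 11: 1726 + 462 = 2188
Selection 12: 2188 + 462 = 2650
Selection 13: 2650 + 462 = 3112
Selection 14: 3112 + 462 = 3574
Selection 15: 3574 + 462 = 4036
Selection 16: 4036 + 462 = 4498

3395, 3857, 4319, 4781, 5243, 5705, 340, 802, 1264, 1726, 2188, 2650, 3112, 3574, 4036, 4498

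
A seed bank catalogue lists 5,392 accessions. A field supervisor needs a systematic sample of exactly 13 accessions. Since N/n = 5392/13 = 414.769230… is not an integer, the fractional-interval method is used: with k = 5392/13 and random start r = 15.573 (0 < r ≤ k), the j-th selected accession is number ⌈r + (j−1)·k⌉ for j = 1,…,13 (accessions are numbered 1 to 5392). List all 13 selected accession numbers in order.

j=1: r + 0k = 15.573 → ⌈·⌉ = 16
j=2: r + 1k = 430.342230… → ⌈·⌉ = 431
j=3: r + 2k = 845.111461… → ⌈·⌉ = 846
j=4: r + 3k = 1259.880692… → ⌈·⌉ = 1260
j=5: r + 4k = 1674.649923… → ⌈·⌉ = 1675
j=6: r + 5k = 2089.419153… → ⌈·⌉ = 2090
j=7: r + 6k = 2504.188384… → ⌈·⌉ = 2505
j=8: r + 7k = 2918.957615… → ⌈·⌉ = 2919
j=9: r + 8k = 3333.726846… → ⌈·⌉ = 3334
j=10: r + 9k = 3748.496076… → ⌈·⌉ = 3749
j=11: r + 10k = 4163.265307… → ⌈·⌉ = 4164
j=12: r + 11k = 4578.034538… → ⌈·⌉ = 4579
j=13: r + 12k = 4992.803769… → ⌈·⌉ = 4993

16, 431, 846, 1260, 1675, 2090, 2505, 2919, 3334, 3749, 4164, 4579, 4993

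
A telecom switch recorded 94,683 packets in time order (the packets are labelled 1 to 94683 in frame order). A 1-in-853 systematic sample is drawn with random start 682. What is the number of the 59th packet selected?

k = 853
59th selection = r + (59−1)·k = 682 + 58×853 = 682 + 49474 = 50156

50156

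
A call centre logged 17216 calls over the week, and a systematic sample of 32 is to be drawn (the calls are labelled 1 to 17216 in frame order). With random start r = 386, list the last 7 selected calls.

13836, 14374, 14912, 15450, 15988, 16526, 17064

k = N/n = 17216/32 = 538
26th selection = 386 + 25×538 = 13836
27th: 13836 + 538 = 14374
28th: 14374 + 538 = 14912
29th: 14912 + 538 = 15450
30th: 15450 + 538 = 15988
31st: 15988 + 538 = 16526
32nd: 16526 + 538 = 17064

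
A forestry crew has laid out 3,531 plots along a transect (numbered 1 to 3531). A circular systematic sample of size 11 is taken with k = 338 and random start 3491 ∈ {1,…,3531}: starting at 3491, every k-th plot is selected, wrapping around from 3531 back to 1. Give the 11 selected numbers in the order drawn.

3491, 298, 636, 974, 1312, 1650, 1988, 2326, 2664, 3002, 3340

Selection 1: 3491
Selection 2: 3491 + 338 = 3829 → 3829 − 3531 = 298
Selection 3: 298 + 338 = 636
Selection 4: 636 + 338 = 974
Selection 5: 974 + 338 = 1312
Selection 6: 1312 + 338 = 1650
Selection 7: 1650 + 338 = 1988
Selection 8: 1988 + 338 = 2326
Selection 9: 2326 + 338 = 2664
Selection 10: 2664 + 338 = 3002
Selection 11: 3002 + 338 = 3340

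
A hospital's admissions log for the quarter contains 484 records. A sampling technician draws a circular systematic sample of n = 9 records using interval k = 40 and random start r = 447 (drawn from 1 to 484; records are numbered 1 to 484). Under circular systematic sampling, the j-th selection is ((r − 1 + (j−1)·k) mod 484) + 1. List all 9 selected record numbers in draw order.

Selection 1: 447
Selection 2: 447 + 40 = 487 → 487 − 484 = 3
Selection 3: 3 + 40 = 43
Selection 4: 43 + 40 = 83
Selection 5: 83 + 40 = 123
Selection 6: 123 + 40 = 163
Selection 7: 163 + 40 = 203
Selection 8: 203 + 40 = 243
Selection 9: 243 + 40 = 283

447, 3, 43, 83, 123, 163, 203, 243, 283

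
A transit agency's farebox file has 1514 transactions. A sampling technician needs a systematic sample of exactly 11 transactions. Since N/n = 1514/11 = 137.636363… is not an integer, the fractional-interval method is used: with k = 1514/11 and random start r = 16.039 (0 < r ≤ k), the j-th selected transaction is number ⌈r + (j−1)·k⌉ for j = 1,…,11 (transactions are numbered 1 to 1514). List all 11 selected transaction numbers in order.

17, 154, 292, 429, 567, 705, 842, 980, 1118, 1255, 1393

j=1: r + 0k = 16.039 → ⌈·⌉ = 17
j=2: r + 1k = 153.675363… → ⌈·⌉ = 154
j=3: r + 2k = 291.311727… → ⌈·⌉ = 292
j=4: r + 3k = 428.948090… → ⌈·⌉ = 429
j=5: r + 4k = 566.584454… → ⌈·⌉ = 567
j=6: r + 5k = 704.220818… → ⌈·⌉ = 705
j=7: r + 6k = 841.857181… → ⌈·⌉ = 842
j=8: r + 7k = 979.493545… → ⌈·⌉ = 980
j=9: r + 8k = 1117.129909… → ⌈·⌉ = 1118
j=10: r + 9k = 1254.766272… → ⌈·⌉ = 1255
j=11: r + 10k = 1392.402636… → ⌈·⌉ = 1393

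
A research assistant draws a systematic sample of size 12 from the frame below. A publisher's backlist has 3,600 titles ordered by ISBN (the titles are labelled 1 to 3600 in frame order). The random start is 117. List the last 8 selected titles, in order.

k = N/n = 3600/12 = 300
5th selection = 117 + 4×300 = 1317
6th: 1317 + 300 = 1617
7th: 1617 + 300 = 1917
8th: 1917 + 300 = 2217
9th: 2217 + 300 = 2517
10th: 2517 + 300 = 2817
11th: 2817 + 300 = 3117
12th: 3117 + 300 = 3417

1317, 1617, 1917, 2217, 2517, 2817, 3117, 3417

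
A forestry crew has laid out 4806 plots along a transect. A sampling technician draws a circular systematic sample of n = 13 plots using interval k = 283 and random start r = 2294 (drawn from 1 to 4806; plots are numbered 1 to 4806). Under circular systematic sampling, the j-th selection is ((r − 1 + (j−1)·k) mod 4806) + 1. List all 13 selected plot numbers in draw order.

Selection 1: 2294
Selection 2: 2294 + 283 = 2577
Selection 3: 2577 + 283 = 2860
Selection 4: 2860 + 283 = 3143
Selection 5: 3143 + 283 = 3426
Selection 6: 3426 + 283 = 3709
Selection 7: 3709 + 283 = 3992
Selection 8: 3992 + 283 = 4275
Selection 9: 4275 + 283 = 4558
Selection 10: 4558 + 283 = 4841 → 4841 − 4806 = 35
Selection 11: 35 + 283 = 318
Selection 12: 318 + 283 = 601
Selection 13: 601 + 283 = 884

2294, 2577, 2860, 3143, 3426, 3709, 3992, 4275, 4558, 35, 318, 601, 884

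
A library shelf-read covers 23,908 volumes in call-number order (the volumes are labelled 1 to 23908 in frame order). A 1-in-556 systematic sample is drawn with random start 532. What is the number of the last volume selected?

23884

k = 556
43rd selection = r + (43−1)·k = 532 + 42×556 = 532 + 23352 = 23884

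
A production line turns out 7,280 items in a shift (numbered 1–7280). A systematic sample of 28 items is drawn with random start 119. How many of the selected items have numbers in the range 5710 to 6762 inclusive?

4

k = 7280/28 = 260
First selection ≥ 5710: 119 + ⌈(5710−119)/260⌉·260 = 119 + 22×260 = 5839
Last selection ≤ 6762: 119 + ⌊(6762−119)/260⌋·260 = 119 + 25×260 = 6619
Count = 25 − 22 + 1 = 4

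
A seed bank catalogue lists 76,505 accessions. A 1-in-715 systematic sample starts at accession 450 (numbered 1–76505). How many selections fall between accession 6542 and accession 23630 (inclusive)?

k = 715
First selection ≥ 6542: 450 + ⌈(6542−450)/715⌉·715 = 450 + 9×715 = 6885
Last selection ≤ 23630: 450 + ⌊(23630−450)/715⌋·715 = 450 + 32×715 = 23330
Count = 32 − 9 + 1 = 24

24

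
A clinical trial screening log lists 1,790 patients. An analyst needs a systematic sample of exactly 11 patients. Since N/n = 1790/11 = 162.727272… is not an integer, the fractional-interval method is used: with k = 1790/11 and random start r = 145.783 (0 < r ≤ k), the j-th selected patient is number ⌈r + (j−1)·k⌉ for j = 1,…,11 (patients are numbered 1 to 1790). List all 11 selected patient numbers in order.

146, 309, 472, 634, 797, 960, 1123, 1285, 1448, 1611, 1774

j=1: r + 0k = 145.783 → ⌈·⌉ = 146
j=2: r + 1k = 308.510272… → ⌈·⌉ = 309
j=3: r + 2k = 471.237545… → ⌈·⌉ = 472
j=4: r + 3k = 633.964818… → ⌈·⌉ = 634
j=5: r + 4k = 796.692090… → ⌈·⌉ = 797
j=6: r + 5k = 959.419363… → ⌈·⌉ = 960
j=7: r + 6k = 1122.146636… → ⌈·⌉ = 1123
j=8: r + 7k = 1284.873909… → ⌈·⌉ = 1285
j=9: r + 8k = 1447.601181… → ⌈·⌉ = 1448
j=10: r + 9k = 1610.328454… → ⌈·⌉ = 1611
j=11: r + 10k = 1773.055727… → ⌈·⌉ = 1774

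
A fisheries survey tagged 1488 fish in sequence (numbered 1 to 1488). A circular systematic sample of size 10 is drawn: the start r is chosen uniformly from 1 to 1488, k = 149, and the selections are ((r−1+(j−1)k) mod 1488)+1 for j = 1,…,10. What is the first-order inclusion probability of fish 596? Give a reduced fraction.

For each position j, as r ranges over 1…1488 the j-th selection hits every fish exactly once, so fish 596 is selected for exactly 10 of the 1488 starts.
Inclusion probability = 10/1488 = 5/744.

5/744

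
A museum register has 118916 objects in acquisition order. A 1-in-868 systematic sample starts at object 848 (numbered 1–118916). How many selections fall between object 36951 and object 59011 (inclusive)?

k = 868
First selection ≥ 36951: 848 + ⌈(36951−848)/868⌉·868 = 848 + 42×868 = 37304
Last selection ≤ 59011: 848 + ⌊(59011−848)/868⌋·868 = 848 + 67×868 = 59004
Count = 67 − 42 + 1 = 26

26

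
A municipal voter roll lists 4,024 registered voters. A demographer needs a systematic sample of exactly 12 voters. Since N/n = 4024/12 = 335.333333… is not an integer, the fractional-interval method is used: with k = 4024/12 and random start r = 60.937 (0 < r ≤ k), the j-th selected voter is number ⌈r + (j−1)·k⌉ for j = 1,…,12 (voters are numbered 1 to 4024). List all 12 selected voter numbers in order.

61, 397, 732, 1067, 1403, 1738, 2073, 2409, 2744, 3079, 3415, 3750

j=1: r + 0k = 60.937 → ⌈·⌉ = 61
j=2: r + 1k = 396.270333… → ⌈·⌉ = 397
j=3: r + 2k = 731.603666… → ⌈·⌉ = 732
j=4: r + 3k = 1066.937 → ⌈·⌉ = 1067
j=5: r + 4k = 1402.270333… → ⌈·⌉ = 1403
j=6: r + 5k = 1737.603666… → ⌈·⌉ = 1738
j=7: r + 6k = 2072.937 → ⌈·⌉ = 2073
j=8: r + 7k = 2408.270333… → ⌈·⌉ = 2409
j=9: r + 8k = 2743.603666… → ⌈·⌉ = 2744
j=10: r + 9k = 3078.937 → ⌈·⌉ = 3079
j=11: r + 10k = 3414.270333… → ⌈·⌉ = 3415
j=12: r + 11k = 3749.603666… → ⌈·⌉ = 3750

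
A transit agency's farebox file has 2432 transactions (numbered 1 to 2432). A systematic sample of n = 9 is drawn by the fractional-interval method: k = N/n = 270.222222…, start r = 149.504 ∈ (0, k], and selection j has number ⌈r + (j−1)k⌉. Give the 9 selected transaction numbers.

150, 420, 690, 961, 1231, 1501, 1771, 2042, 2312

j=1: r + 0k = 149.504 → ⌈·⌉ = 150
j=2: r + 1k = 419.726222… → ⌈·⌉ = 420
j=3: r + 2k = 689.948444… → ⌈·⌉ = 690
j=4: r + 3k = 960.170666… → ⌈·⌉ = 961
j=5: r + 4k = 1230.392888… → ⌈·⌉ = 1231
j=6: r + 5k = 1500.615111… → ⌈·⌉ = 1501
j=7: r + 6k = 1770.837333… → ⌈·⌉ = 1771
j=8: r + 7k = 2041.059555… → ⌈·⌉ = 2042
j=9: r + 8k = 2311.281777… → ⌈·⌉ = 2312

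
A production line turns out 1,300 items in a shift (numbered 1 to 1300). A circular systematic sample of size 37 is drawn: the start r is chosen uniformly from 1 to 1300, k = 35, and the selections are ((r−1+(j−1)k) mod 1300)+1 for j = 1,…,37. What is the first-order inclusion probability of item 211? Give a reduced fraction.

For each position j, as r ranges over 1…1300 the j-th selection hits every item exactly once, so item 211 is selected for exactly 37 of the 1300 starts.
Inclusion probability = 37/1300.

37/1300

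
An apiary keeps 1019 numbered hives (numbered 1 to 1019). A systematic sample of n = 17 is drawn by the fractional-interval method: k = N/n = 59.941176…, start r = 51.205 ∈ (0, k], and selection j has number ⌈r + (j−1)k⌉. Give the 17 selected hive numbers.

52, 112, 172, 232, 291, 351, 411, 471, 531, 591, 651, 711, 771, 831, 891, 951, 1011

j=1: r + 0k = 51.205 → ⌈·⌉ = 52
j=2: r + 1k = 111.146176… → ⌈·⌉ = 112
j=3: r + 2k = 171.087352… → ⌈·⌉ = 172
j=4: r + 3k = 231.028529… → ⌈·⌉ = 232
j=5: r + 4k = 290.969705… → ⌈·⌉ = 291
j=6: r + 5k = 350.910882… → ⌈·⌉ = 351
j=7: r + 6k = 410.852058… → ⌈·⌉ = 411
j=8: r + 7k = 470.793235… → ⌈·⌉ = 471
j=9: r + 8k = 530.734411… → ⌈·⌉ = 531
j=10: r + 9k = 590.675588… → ⌈·⌉ = 591
j=11: r + 10k = 650.616764… → ⌈·⌉ = 651
j=12: r + 11k = 710.557941… → ⌈·⌉ = 711
j=13: r + 12k = 770.499117… → ⌈·⌉ = 771
j=14: r + 13k = 830.440294… → ⌈·⌉ = 831
j=15: r + 14k = 890.381470… → ⌈·⌉ = 891
j=16: r + 15k = 950.322647… → ⌈·⌉ = 951
j=17: r + 16k = 1010.263823… → ⌈·⌉ = 1011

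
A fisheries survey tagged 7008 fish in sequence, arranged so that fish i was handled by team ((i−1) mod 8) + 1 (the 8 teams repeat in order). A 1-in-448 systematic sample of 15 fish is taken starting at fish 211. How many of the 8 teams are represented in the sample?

Consecutive selections differ by k = 448, so their team numbers differ by 448 mod 8 = 0.
gcd(448, 8) = 8, so the sample visits 8/8 = 1 distinct residues mod 8.
Start 211 is team 3; the teams hit are 3.

1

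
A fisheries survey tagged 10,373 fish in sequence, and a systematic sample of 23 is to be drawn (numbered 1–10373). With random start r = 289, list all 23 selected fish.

289, 740, 1191, 1642, 2093, 2544, 2995, 3446, 3897, 4348, 4799, 5250, 5701, 6152, 6603, 7054, 7505, 7956, 8407, 8858, 9309, 9760, 10211

k = N/n = 10373/23 = 451
fish 1: 289
fish 2: 289 + 451 = 740
fish 3: 740 + 451 = 1191
fish 4: 1191 + 451 = 1642
fish 5: 1642 + 451 = 2093
fish 6: 2093 + 451 = 2544
fish 7: 2544 + 451 = 2995
fish 8: 2995 + 451 = 3446
fish 9: 3446 + 451 = 3897
fish 10: 3897 + 451 = 4348
fish 11: 4348 + 451 = 4799
fish 12: 4799 + 451 = 5250
fish 13: 5250 + 451 = 5701
fish 14: 5701 + 451 = 6152
fish 15: 6152 + 451 = 6603
fish 16: 6603 + 451 = 7054
fish 17: 7054 + 451 = 7505
fish 18: 7505 + 451 = 7956
fish 19: 7956 + 451 = 8407
fish 20: 8407 + 451 = 8858
fish 21: 8858 + 451 = 9309
fish 22: 9309 + 451 = 9760
fish 23: 9760 + 451 = 10211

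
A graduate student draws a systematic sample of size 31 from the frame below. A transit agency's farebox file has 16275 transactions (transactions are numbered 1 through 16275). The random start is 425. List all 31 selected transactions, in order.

425, 950, 1475, 2000, 2525, 3050, 3575, 4100, 4625, 5150, 5675, 6200, 6725, 7250, 7775, 8300, 8825, 9350, 9875, 10400, 10925, 11450, 11975, 12500, 13025, 13550, 14075, 14600, 15125, 15650, 16175

k = N/n = 16275/31 = 525
transaction 1: 425
transaction 2: 425 + 525 = 950
transaction 3: 950 + 525 = 1475
transaction 4: 1475 + 525 = 2000
transaction 5: 2000 + 525 = 2525
transaction 6: 2525 + 525 = 3050
transaction 7: 3050 + 525 = 3575
transaction 8: 3575 + 525 = 4100
transaction 9: 4100 + 525 = 4625
transaction 10: 4625 + 525 = 5150
transaction 11: 5150 + 525 = 5675
transaction 12: 5675 + 525 = 6200
transaction 13: 6200 + 525 = 6725
transaction 14: 6725 + 525 = 7250
transaction 15: 7250 + 525 = 7775
transaction 16: 7775 + 525 = 8300
transaction 17: 8300 + 525 = 8825
transaction 18: 8825 + 525 = 9350
transaction 19: 9350 + 525 = 9875
transaction 20: 9875 + 525 = 10400
transaction 21: 10400 + 525 = 10925
transaction 22: 10925 + 525 = 11450
transaction 23: 11450 + 525 = 11975
transaction 24: 11975 + 525 = 12500
transaction 25: 12500 + 525 = 13025
transaction 26: 13025 + 525 = 13550
transaction 27: 13550 + 525 = 14075
transaction 28: 14075 + 525 = 14600
transaction 29: 14600 + 525 = 15125
transaction 30: 15125 + 525 = 15650
transaction 31: 15650 + 525 = 16175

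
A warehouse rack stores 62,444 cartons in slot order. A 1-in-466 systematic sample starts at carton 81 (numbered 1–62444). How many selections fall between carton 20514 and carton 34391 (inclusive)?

k = 466
First selection ≥ 20514: 81 + ⌈(20514−81)/466⌉·466 = 81 + 44×466 = 20585
Last selection ≤ 34391: 81 + ⌊(34391−81)/466⌋·466 = 81 + 73×466 = 34099
Count = 73 − 44 + 1 = 30

30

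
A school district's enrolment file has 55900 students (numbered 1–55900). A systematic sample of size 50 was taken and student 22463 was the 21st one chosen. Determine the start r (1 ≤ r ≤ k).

103

k = 55900/50 = 1118
r = 22463 − (21−1)×1118 = 22463 − 22360 = 103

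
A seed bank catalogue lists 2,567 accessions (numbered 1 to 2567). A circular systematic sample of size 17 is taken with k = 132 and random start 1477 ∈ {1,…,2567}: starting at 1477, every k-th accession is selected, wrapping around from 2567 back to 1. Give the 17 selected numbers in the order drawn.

1477, 1609, 1741, 1873, 2005, 2137, 2269, 2401, 2533, 98, 230, 362, 494, 626, 758, 890, 1022

Selection 1: 1477
Selection 2: 1477 + 132 = 1609
Selection 3: 1609 + 132 = 1741
Selection 4: 1741 + 132 = 1873
Selection 5: 1873 + 132 = 2005
Selection 6: 2005 + 132 = 2137
Selection 7: 2137 + 132 = 2269
Selection 8: 2269 + 132 = 2401
Selection 9: 2401 + 132 = 2533
Selection 10: 2533 + 132 = 2665 → 2665 − 2567 = 98
Selection 11: 98 + 132 = 230
Selection 12: 230 + 132 = 362
Selection 13: 362 + 132 = 494
Selection 14: 494 + 132 = 626
Selection 15: 626 + 132 = 758
Selection 16: 758 + 132 = 890
Selection 17: 890 + 132 = 1022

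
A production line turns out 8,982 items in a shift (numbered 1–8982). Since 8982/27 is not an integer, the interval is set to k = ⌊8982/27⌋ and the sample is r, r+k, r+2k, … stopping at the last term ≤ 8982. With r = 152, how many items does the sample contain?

27

k = ⌊8982/27⌋ = 332
Achieved size = ⌊(8982 − 152)/332⌋ + 1 = ⌊8830/332⌋ + 1 = 26 + 1 = 27
(last selection: 152 + 26×332 = 8784 ≤ 8982; next would be 9116 > 8982)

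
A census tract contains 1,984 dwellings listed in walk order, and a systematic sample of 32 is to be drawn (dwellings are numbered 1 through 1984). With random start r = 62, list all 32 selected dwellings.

k = N/n = 1984/32 = 62
dwelling 1: 62
dwelling 2: 62 + 62 = 124
dwelling 3: 124 + 62 = 186
dwelling 4: 186 + 62 = 248
dwelling 5: 248 + 62 = 310
dwelling 6: 310 + 62 = 372
dwelling 7: 372 + 62 = 434
dwelling 8: 434 + 62 = 496
dwelling 9: 496 + 62 = 558
dwelling 10: 558 + 62 = 620
dwelling 11: 620 + 62 = 682
dwelling 12: 682 + 62 = 744
dwelling 13: 744 + 62 = 806
dwelling 14: 806 + 62 = 868
dwelling 15: 868 + 62 = 930
dwelling 16: 930 + 62 = 992
dwelling 17: 992 + 62 = 1054
dwelling 18: 1054 + 62 = 1116
dwelling 19: 1116 + 62 = 1178
dwelling 20: 1178 + 62 = 1240
dwelling 21: 1240 + 62 = 1302
dwelling 22: 1302 + 62 = 1364
dwelling 23: 1364 + 62 = 1426
dwelling 24: 1426 + 62 = 1488
dwelling 25: 1488 + 62 = 1550
dwelling 26: 1550 + 62 = 1612
dwelling 27: 1612 + 62 = 1674
dwelling 28: 1674 + 62 = 1736
dwelling 29: 1736 + 62 = 1798
dwelling 30: 1798 + 62 = 1860
dwelling 31: 1860 + 62 = 1922
dwelling 32: 1922 + 62 = 1984

62, 124, 186, 248, 310, 372, 434, 496, 558, 620, 682, 744, 806, 868, 930, 992, 1054, 1116, 1178, 1240, 1302, 1364, 1426, 1488, 1550, 1612, 1674, 1736, 1798, 1860, 1922, 1984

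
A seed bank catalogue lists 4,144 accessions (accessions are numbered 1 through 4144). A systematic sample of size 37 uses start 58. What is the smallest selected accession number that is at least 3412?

3418

k = 4144/37 = 112
Steps past start: ⌈(3412 − 58)/112⌉ = ⌈3354/112⌉ = 30
Selected accession: 58 + 30×112 = 3418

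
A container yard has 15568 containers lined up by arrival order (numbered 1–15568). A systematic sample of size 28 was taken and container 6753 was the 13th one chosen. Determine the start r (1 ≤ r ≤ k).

k = 15568/28 = 556
r = 6753 − (13−1)×556 = 6753 − 6672 = 81

81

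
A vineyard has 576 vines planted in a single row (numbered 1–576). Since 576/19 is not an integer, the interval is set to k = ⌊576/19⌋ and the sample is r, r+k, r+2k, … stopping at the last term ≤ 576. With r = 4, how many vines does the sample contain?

20

k = ⌊576/19⌋ = 30
Achieved size = ⌊(576 − 4)/30⌋ + 1 = ⌊572/30⌋ + 1 = 19 + 1 = 20
(last selection: 4 + 19×30 = 574 ≤ 576; next would be 604 > 576)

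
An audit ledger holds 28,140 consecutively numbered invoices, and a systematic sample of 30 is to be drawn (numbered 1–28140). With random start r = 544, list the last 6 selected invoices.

23056, 23994, 24932, 25870, 26808, 27746

k = N/n = 28140/30 = 938
25th selection = 544 + 24×938 = 23056
26th: 23056 + 938 = 23994
27th: 23994 + 938 = 24932
28th: 24932 + 938 = 25870
29th: 25870 + 938 = 26808
30th: 26808 + 938 = 27746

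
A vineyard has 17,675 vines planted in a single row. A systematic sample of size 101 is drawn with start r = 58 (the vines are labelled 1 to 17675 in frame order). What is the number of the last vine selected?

k = 17675/101 = 175
101st selection = r + (101−1)·k = 58 + 100×175 = 58 + 17500 = 17558

17558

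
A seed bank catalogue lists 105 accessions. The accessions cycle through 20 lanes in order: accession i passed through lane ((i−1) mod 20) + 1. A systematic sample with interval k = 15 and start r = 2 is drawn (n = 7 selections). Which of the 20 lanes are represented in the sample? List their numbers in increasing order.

Consecutive selections differ by k = 15, so their lane numbers differ by 15 mod 20 = 15.
gcd(15, 20) = 5, so the sample visits 20/5 = 4 distinct residues mod 20.
Start 2 is lane 2; the lanes hit are 2, 7, 12, 17.

2, 7, 12, 17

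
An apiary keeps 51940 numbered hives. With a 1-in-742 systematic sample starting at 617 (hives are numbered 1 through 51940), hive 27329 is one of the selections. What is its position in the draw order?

k = 742
position = (27329 − 617)/742 + 1 = 26712/742 + 1 = 36 + 1 = 37

37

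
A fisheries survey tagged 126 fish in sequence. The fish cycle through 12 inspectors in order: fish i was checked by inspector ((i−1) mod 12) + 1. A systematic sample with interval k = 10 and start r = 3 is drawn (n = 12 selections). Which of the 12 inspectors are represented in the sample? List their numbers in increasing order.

Consecutive selections differ by k = 10, so their inspector numbers differ by 10 mod 12 = 10.
gcd(10, 12) = 2, so the sample visits 12/2 = 6 distinct residues mod 12.
Start 3 is inspector 3; the inspectors hit are 1, 3, 5, 7, 9, 11.

1, 3, 5, 7, 9, 11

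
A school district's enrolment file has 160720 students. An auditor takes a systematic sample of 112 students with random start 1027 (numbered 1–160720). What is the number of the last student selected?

160312

k = 160720/112 = 1435
112th selection = r + (112−1)·k = 1027 + 111×1435 = 1027 + 159285 = 160312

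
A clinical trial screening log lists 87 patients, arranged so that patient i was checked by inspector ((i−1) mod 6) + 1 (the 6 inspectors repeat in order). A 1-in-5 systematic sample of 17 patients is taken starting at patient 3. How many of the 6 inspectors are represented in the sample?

Consecutive selections differ by k = 5, so their inspector numbers differ by 5 mod 6 = 5.
gcd(5, 6) = 1, so the sample visits 6/1 = 6 distinct residues mod 6.
Start 3 is inspector 3; the inspectors hit are 1, 2, 3, 4, 5, 6.

6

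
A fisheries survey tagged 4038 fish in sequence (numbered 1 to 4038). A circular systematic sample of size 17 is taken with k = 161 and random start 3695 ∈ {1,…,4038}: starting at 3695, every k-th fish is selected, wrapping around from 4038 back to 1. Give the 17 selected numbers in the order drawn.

Selection 1: 3695
Selection 2: 3695 + 161 = 3856
Selection 3: 3856 + 161 = 4017
Selection 4: 4017 + 161 = 4178 → 4178 − 4038 = 140
Selection 5: 140 + 161 = 301
Selection 6: 301 + 161 = 462
Selection 7: 462 + 161 = 623
Selection 8: 623 + 161 = 784
Selection 9: 784 + 161 = 945
Selection 10: 945 + 161 = 1106
Selection 11: 1106 + 161 = 1267
Selection 12: 1267 + 161 = 1428
Selection 13: 1428 + 161 = 1589
Selection 14: 1589 + 161 = 1750
Selection 15: 1750 + 161 = 1911
Selection 16: 1911 + 161 = 2072
Selection 17: 2072 + 161 = 2233

3695, 3856, 4017, 140, 301, 462, 623, 784, 945, 1106, 1267, 1428, 1589, 1750, 1911, 2072, 2233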